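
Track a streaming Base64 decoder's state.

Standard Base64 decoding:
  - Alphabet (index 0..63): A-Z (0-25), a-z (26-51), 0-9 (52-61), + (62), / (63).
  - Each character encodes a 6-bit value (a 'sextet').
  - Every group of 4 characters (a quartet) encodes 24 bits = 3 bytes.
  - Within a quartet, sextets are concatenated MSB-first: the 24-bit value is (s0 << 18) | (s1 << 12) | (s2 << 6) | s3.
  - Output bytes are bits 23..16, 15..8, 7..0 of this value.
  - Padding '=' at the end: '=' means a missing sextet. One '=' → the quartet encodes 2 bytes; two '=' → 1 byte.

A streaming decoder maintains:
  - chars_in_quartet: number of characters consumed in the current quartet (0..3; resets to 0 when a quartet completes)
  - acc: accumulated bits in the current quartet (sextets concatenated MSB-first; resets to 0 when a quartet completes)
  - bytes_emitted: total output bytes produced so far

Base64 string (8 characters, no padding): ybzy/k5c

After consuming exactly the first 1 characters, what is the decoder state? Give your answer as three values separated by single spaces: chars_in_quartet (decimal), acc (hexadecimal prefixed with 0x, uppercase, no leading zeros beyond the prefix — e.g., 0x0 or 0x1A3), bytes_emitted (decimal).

Answer: 1 0x32 0

Derivation:
After char 0 ('y'=50): chars_in_quartet=1 acc=0x32 bytes_emitted=0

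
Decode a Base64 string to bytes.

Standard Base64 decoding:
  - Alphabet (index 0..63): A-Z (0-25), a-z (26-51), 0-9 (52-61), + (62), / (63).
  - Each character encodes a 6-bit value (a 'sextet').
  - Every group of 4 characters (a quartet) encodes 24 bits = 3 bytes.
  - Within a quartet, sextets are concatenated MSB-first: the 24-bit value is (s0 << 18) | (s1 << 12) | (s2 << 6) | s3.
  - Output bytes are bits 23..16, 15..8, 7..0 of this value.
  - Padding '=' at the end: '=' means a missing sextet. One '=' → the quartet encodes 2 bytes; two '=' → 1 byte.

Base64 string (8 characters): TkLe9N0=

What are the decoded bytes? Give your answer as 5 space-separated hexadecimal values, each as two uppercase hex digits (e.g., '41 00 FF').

After char 0 ('T'=19): chars_in_quartet=1 acc=0x13 bytes_emitted=0
After char 1 ('k'=36): chars_in_quartet=2 acc=0x4E4 bytes_emitted=0
After char 2 ('L'=11): chars_in_quartet=3 acc=0x1390B bytes_emitted=0
After char 3 ('e'=30): chars_in_quartet=4 acc=0x4E42DE -> emit 4E 42 DE, reset; bytes_emitted=3
After char 4 ('9'=61): chars_in_quartet=1 acc=0x3D bytes_emitted=3
After char 5 ('N'=13): chars_in_quartet=2 acc=0xF4D bytes_emitted=3
After char 6 ('0'=52): chars_in_quartet=3 acc=0x3D374 bytes_emitted=3
Padding '=': partial quartet acc=0x3D374 -> emit F4 DD; bytes_emitted=5

Answer: 4E 42 DE F4 DD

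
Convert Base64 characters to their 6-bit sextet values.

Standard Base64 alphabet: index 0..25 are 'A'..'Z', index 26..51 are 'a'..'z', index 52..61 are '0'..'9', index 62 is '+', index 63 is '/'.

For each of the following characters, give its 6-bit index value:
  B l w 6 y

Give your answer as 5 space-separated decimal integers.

'B': A..Z range, ord('B') − ord('A') = 1
'l': a..z range, 26 + ord('l') − ord('a') = 37
'w': a..z range, 26 + ord('w') − ord('a') = 48
'6': 0..9 range, 52 + ord('6') − ord('0') = 58
'y': a..z range, 26 + ord('y') − ord('a') = 50

Answer: 1 37 48 58 50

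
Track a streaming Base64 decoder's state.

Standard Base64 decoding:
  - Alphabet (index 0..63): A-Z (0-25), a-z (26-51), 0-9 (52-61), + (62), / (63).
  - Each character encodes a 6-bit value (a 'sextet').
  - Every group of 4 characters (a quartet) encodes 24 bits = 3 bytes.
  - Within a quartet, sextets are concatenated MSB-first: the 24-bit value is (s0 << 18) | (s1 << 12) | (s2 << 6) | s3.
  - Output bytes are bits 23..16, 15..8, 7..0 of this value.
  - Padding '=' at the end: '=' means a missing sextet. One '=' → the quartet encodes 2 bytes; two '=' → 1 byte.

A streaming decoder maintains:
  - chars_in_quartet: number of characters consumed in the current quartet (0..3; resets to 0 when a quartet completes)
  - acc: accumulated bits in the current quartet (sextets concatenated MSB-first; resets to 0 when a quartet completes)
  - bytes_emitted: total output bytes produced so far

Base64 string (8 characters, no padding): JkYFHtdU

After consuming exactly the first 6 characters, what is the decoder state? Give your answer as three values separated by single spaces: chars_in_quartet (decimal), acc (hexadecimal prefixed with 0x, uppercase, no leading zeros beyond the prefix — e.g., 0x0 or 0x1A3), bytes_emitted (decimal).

After char 0 ('J'=9): chars_in_quartet=1 acc=0x9 bytes_emitted=0
After char 1 ('k'=36): chars_in_quartet=2 acc=0x264 bytes_emitted=0
After char 2 ('Y'=24): chars_in_quartet=3 acc=0x9918 bytes_emitted=0
After char 3 ('F'=5): chars_in_quartet=4 acc=0x264605 -> emit 26 46 05, reset; bytes_emitted=3
After char 4 ('H'=7): chars_in_quartet=1 acc=0x7 bytes_emitted=3
After char 5 ('t'=45): chars_in_quartet=2 acc=0x1ED bytes_emitted=3

Answer: 2 0x1ED 3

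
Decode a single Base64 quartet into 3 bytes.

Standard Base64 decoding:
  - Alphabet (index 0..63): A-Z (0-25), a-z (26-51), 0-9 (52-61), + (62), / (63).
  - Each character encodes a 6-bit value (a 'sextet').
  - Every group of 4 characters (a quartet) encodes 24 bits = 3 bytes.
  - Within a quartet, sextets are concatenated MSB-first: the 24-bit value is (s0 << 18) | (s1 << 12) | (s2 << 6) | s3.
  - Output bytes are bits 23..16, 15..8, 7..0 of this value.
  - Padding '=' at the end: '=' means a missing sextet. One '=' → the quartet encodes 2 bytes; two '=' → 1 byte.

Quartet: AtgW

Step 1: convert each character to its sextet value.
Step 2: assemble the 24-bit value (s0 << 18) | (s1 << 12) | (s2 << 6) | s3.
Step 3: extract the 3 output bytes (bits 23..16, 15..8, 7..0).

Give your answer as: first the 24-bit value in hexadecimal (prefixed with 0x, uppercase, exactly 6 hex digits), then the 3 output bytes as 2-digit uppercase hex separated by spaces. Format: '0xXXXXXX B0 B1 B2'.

Sextets: A=0, t=45, g=32, W=22
24-bit: (0<<18) | (45<<12) | (32<<6) | 22
      = 0x000000 | 0x02D000 | 0x000800 | 0x000016
      = 0x02D816
Bytes: (v>>16)&0xFF=02, (v>>8)&0xFF=D8, v&0xFF=16

Answer: 0x02D816 02 D8 16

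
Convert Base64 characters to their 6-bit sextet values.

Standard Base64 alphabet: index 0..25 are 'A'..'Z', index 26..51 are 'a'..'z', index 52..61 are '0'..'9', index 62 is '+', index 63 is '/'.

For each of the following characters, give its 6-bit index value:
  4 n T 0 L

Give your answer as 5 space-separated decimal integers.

Answer: 56 39 19 52 11

Derivation:
'4': 0..9 range, 52 + ord('4') − ord('0') = 56
'n': a..z range, 26 + ord('n') − ord('a') = 39
'T': A..Z range, ord('T') − ord('A') = 19
'0': 0..9 range, 52 + ord('0') − ord('0') = 52
'L': A..Z range, ord('L') − ord('A') = 11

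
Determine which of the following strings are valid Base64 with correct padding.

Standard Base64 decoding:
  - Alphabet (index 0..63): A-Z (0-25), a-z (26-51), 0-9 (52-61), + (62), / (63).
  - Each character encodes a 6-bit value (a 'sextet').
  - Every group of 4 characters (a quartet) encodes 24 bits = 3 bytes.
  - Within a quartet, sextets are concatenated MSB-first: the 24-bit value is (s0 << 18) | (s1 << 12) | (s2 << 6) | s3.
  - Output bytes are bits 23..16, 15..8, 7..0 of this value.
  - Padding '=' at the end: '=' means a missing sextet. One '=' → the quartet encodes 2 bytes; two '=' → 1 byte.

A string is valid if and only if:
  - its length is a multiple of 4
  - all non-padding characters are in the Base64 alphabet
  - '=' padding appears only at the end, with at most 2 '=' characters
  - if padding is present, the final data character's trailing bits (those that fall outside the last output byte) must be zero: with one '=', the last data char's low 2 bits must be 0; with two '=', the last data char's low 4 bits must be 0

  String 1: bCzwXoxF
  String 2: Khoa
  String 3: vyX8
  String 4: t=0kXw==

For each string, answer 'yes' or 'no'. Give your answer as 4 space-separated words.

String 1: 'bCzwXoxF' → valid
String 2: 'Khoa' → valid
String 3: 'vyX8' → valid
String 4: 't=0kXw==' → invalid (bad char(s): ['=']; '=' in middle)

Answer: yes yes yes no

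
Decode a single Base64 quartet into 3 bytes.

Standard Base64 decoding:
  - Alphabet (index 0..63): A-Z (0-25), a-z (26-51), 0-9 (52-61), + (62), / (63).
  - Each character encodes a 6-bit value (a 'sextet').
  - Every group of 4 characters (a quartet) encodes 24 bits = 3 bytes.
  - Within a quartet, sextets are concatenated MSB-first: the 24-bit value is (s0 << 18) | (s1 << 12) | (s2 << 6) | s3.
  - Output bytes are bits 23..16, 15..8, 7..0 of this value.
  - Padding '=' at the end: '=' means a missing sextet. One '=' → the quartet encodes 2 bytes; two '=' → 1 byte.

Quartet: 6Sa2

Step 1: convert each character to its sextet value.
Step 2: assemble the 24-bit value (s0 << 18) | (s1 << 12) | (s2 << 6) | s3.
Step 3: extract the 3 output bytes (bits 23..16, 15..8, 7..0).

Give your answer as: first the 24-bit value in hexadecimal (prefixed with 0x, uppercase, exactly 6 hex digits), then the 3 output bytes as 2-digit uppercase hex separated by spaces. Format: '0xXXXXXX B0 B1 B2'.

Sextets: 6=58, S=18, a=26, 2=54
24-bit: (58<<18) | (18<<12) | (26<<6) | 54
      = 0xE80000 | 0x012000 | 0x000680 | 0x000036
      = 0xE926B6
Bytes: (v>>16)&0xFF=E9, (v>>8)&0xFF=26, v&0xFF=B6

Answer: 0xE926B6 E9 26 B6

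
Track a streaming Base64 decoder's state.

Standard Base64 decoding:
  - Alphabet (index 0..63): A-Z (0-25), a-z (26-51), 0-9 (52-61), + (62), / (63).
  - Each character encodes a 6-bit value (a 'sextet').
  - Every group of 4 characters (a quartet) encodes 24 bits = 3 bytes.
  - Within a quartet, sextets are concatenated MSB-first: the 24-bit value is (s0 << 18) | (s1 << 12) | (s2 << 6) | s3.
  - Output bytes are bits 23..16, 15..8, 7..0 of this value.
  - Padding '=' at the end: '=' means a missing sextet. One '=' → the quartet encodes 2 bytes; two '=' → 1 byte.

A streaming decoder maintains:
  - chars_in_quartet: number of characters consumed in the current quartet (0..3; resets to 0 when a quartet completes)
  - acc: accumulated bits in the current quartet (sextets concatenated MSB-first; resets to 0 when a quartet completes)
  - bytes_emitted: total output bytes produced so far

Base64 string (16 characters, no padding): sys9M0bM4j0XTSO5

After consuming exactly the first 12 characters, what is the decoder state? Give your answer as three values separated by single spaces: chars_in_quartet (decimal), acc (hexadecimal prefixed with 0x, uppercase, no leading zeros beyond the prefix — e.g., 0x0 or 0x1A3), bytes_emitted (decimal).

Answer: 0 0x0 9

Derivation:
After char 0 ('s'=44): chars_in_quartet=1 acc=0x2C bytes_emitted=0
After char 1 ('y'=50): chars_in_quartet=2 acc=0xB32 bytes_emitted=0
After char 2 ('s'=44): chars_in_quartet=3 acc=0x2CCAC bytes_emitted=0
After char 3 ('9'=61): chars_in_quartet=4 acc=0xB32B3D -> emit B3 2B 3D, reset; bytes_emitted=3
After char 4 ('M'=12): chars_in_quartet=1 acc=0xC bytes_emitted=3
After char 5 ('0'=52): chars_in_quartet=2 acc=0x334 bytes_emitted=3
After char 6 ('b'=27): chars_in_quartet=3 acc=0xCD1B bytes_emitted=3
After char 7 ('M'=12): chars_in_quartet=4 acc=0x3346CC -> emit 33 46 CC, reset; bytes_emitted=6
After char 8 ('4'=56): chars_in_quartet=1 acc=0x38 bytes_emitted=6
After char 9 ('j'=35): chars_in_quartet=2 acc=0xE23 bytes_emitted=6
After char 10 ('0'=52): chars_in_quartet=3 acc=0x388F4 bytes_emitted=6
After char 11 ('X'=23): chars_in_quartet=4 acc=0xE23D17 -> emit E2 3D 17, reset; bytes_emitted=9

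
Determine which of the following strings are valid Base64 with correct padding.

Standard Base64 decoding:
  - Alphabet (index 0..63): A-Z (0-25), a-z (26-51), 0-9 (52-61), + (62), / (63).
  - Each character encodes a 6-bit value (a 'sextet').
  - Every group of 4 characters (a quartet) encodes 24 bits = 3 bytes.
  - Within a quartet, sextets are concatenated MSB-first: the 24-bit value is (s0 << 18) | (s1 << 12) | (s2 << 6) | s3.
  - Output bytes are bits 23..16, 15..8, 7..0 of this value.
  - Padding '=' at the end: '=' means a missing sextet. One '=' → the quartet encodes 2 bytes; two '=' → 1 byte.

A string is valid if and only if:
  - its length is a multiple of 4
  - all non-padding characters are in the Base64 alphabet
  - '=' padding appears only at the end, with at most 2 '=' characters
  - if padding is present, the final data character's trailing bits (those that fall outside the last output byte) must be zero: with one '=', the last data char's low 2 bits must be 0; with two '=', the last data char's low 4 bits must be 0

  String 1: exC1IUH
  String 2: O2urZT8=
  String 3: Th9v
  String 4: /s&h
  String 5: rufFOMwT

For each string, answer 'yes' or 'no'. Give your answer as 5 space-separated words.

Answer: no yes yes no yes

Derivation:
String 1: 'exC1IUH' → invalid (len=7 not mult of 4)
String 2: 'O2urZT8=' → valid
String 3: 'Th9v' → valid
String 4: '/s&h' → invalid (bad char(s): ['&'])
String 5: 'rufFOMwT' → valid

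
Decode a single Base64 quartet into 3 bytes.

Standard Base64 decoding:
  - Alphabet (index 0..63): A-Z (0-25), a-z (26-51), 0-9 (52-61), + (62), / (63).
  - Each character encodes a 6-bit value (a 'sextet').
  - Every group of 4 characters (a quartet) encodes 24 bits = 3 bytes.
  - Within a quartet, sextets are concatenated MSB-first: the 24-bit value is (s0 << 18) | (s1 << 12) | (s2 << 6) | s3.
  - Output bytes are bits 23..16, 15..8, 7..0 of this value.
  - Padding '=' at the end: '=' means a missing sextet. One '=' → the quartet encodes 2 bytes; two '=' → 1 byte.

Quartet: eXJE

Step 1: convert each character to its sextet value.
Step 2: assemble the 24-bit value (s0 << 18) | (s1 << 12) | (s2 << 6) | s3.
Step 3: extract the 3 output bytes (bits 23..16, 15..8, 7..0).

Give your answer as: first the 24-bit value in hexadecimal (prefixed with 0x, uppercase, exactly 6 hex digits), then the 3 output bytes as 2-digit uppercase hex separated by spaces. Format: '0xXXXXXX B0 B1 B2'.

Answer: 0x797244 79 72 44

Derivation:
Sextets: e=30, X=23, J=9, E=4
24-bit: (30<<18) | (23<<12) | (9<<6) | 4
      = 0x780000 | 0x017000 | 0x000240 | 0x000004
      = 0x797244
Bytes: (v>>16)&0xFF=79, (v>>8)&0xFF=72, v&0xFF=44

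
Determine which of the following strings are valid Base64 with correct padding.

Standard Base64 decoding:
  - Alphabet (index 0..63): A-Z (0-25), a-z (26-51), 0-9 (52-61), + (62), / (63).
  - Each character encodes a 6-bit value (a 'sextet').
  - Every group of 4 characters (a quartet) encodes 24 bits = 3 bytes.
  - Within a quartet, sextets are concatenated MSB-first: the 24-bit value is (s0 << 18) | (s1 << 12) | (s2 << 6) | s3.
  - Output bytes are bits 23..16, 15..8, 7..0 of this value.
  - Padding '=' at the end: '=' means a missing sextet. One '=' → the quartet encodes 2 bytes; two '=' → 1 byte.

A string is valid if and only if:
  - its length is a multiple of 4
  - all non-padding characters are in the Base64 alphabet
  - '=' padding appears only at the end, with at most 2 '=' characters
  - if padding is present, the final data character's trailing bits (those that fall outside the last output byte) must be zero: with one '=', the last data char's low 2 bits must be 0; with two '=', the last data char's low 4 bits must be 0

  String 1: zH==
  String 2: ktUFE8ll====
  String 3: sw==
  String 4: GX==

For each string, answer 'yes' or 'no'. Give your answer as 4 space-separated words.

Answer: no no yes no

Derivation:
String 1: 'zH==' → invalid (bad trailing bits)
String 2: 'ktUFE8ll====' → invalid (4 pad chars (max 2))
String 3: 'sw==' → valid
String 4: 'GX==' → invalid (bad trailing bits)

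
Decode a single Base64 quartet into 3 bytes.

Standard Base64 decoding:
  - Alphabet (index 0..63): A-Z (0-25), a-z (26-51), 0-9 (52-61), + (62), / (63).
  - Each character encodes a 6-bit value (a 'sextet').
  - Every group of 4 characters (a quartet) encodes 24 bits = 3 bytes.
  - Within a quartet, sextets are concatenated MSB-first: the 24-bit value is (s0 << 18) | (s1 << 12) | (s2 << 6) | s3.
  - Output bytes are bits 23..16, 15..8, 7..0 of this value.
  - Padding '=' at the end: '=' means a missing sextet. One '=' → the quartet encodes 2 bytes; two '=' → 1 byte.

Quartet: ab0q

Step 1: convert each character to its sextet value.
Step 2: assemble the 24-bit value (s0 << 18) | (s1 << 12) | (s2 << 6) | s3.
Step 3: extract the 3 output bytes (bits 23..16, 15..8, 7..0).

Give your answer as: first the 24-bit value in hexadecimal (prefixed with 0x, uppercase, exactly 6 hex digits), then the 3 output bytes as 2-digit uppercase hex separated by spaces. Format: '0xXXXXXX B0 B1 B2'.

Answer: 0x69BD2A 69 BD 2A

Derivation:
Sextets: a=26, b=27, 0=52, q=42
24-bit: (26<<18) | (27<<12) | (52<<6) | 42
      = 0x680000 | 0x01B000 | 0x000D00 | 0x00002A
      = 0x69BD2A
Bytes: (v>>16)&0xFF=69, (v>>8)&0xFF=BD, v&0xFF=2A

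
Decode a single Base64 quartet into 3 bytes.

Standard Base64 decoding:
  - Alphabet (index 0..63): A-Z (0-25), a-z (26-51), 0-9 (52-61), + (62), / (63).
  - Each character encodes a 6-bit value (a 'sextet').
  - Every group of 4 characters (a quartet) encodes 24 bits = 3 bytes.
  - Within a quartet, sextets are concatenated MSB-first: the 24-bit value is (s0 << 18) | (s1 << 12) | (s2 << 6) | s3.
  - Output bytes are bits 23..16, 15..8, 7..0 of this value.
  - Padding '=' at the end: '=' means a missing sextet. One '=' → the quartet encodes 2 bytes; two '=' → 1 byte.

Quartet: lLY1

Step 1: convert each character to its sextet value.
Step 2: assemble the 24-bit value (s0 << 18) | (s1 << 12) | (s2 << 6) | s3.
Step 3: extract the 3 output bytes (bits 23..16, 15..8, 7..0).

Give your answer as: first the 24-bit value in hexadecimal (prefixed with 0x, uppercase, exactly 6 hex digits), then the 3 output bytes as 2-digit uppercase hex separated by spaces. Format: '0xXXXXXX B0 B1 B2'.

Answer: 0x94B635 94 B6 35

Derivation:
Sextets: l=37, L=11, Y=24, 1=53
24-bit: (37<<18) | (11<<12) | (24<<6) | 53
      = 0x940000 | 0x00B000 | 0x000600 | 0x000035
      = 0x94B635
Bytes: (v>>16)&0xFF=94, (v>>8)&0xFF=B6, v&0xFF=35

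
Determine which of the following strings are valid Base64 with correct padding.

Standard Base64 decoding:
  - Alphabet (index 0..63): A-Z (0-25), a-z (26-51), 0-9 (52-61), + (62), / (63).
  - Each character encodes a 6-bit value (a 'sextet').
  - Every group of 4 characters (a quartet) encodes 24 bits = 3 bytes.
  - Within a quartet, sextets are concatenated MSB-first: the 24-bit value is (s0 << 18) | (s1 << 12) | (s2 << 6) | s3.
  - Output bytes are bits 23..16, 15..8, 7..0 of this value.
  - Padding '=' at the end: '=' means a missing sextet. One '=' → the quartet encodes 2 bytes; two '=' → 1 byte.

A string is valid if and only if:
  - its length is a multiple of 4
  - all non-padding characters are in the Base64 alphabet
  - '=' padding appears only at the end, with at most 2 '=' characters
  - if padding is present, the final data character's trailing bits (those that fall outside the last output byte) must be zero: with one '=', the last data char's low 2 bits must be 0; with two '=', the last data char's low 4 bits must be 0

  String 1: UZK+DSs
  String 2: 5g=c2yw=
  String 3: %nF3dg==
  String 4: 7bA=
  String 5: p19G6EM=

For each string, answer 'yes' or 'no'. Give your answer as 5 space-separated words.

Answer: no no no yes yes

Derivation:
String 1: 'UZK+DSs' → invalid (len=7 not mult of 4)
String 2: '5g=c2yw=' → invalid (bad char(s): ['=']; '=' in middle)
String 3: '%nF3dg==' → invalid (bad char(s): ['%'])
String 4: '7bA=' → valid
String 5: 'p19G6EM=' → valid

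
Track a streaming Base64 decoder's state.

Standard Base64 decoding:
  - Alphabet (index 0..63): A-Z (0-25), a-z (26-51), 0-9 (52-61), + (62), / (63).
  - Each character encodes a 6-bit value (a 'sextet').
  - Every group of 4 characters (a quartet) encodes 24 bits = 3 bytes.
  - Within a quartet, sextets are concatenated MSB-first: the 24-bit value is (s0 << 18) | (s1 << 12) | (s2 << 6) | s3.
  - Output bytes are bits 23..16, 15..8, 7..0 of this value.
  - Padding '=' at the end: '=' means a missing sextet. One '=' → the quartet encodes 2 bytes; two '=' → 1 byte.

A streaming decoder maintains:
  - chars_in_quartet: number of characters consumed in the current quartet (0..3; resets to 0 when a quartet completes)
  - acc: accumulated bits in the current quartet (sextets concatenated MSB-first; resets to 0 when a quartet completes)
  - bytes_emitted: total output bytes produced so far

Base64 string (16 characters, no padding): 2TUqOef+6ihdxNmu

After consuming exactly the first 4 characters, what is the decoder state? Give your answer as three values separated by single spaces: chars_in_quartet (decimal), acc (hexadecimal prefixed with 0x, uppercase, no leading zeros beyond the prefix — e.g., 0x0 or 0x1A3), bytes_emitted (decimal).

Answer: 0 0x0 3

Derivation:
After char 0 ('2'=54): chars_in_quartet=1 acc=0x36 bytes_emitted=0
After char 1 ('T'=19): chars_in_quartet=2 acc=0xD93 bytes_emitted=0
After char 2 ('U'=20): chars_in_quartet=3 acc=0x364D4 bytes_emitted=0
After char 3 ('q'=42): chars_in_quartet=4 acc=0xD9352A -> emit D9 35 2A, reset; bytes_emitted=3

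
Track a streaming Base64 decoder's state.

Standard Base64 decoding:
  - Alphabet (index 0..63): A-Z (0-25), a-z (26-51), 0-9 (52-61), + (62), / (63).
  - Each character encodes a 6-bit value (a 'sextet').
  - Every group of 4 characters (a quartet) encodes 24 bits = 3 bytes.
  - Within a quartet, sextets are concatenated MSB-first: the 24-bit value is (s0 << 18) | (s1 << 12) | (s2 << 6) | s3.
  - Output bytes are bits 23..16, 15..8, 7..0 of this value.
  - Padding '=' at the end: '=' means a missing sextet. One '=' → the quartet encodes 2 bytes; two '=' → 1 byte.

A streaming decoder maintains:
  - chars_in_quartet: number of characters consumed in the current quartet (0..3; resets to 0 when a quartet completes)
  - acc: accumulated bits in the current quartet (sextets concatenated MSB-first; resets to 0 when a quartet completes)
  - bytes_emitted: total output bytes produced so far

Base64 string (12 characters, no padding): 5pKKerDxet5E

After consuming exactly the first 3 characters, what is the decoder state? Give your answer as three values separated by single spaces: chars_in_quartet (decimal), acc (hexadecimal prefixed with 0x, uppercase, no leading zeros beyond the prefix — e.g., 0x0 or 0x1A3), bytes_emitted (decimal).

After char 0 ('5'=57): chars_in_quartet=1 acc=0x39 bytes_emitted=0
After char 1 ('p'=41): chars_in_quartet=2 acc=0xE69 bytes_emitted=0
After char 2 ('K'=10): chars_in_quartet=3 acc=0x39A4A bytes_emitted=0

Answer: 3 0x39A4A 0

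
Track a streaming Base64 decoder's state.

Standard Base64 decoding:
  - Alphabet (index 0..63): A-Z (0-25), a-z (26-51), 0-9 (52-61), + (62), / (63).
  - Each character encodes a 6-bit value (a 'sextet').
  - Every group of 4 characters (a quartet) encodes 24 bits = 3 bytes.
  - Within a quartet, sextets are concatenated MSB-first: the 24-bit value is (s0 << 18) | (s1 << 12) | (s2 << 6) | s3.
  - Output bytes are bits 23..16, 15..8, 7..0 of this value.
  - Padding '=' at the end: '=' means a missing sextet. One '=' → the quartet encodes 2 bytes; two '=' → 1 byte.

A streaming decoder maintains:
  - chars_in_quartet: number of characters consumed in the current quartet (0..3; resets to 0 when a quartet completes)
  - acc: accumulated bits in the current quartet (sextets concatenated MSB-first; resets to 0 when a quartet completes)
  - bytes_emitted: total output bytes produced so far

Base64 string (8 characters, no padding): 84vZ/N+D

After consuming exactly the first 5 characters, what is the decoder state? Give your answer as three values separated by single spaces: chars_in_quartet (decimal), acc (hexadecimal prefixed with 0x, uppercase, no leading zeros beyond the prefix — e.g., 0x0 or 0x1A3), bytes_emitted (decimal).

Answer: 1 0x3F 3

Derivation:
After char 0 ('8'=60): chars_in_quartet=1 acc=0x3C bytes_emitted=0
After char 1 ('4'=56): chars_in_quartet=2 acc=0xF38 bytes_emitted=0
After char 2 ('v'=47): chars_in_quartet=3 acc=0x3CE2F bytes_emitted=0
After char 3 ('Z'=25): chars_in_quartet=4 acc=0xF38BD9 -> emit F3 8B D9, reset; bytes_emitted=3
After char 4 ('/'=63): chars_in_quartet=1 acc=0x3F bytes_emitted=3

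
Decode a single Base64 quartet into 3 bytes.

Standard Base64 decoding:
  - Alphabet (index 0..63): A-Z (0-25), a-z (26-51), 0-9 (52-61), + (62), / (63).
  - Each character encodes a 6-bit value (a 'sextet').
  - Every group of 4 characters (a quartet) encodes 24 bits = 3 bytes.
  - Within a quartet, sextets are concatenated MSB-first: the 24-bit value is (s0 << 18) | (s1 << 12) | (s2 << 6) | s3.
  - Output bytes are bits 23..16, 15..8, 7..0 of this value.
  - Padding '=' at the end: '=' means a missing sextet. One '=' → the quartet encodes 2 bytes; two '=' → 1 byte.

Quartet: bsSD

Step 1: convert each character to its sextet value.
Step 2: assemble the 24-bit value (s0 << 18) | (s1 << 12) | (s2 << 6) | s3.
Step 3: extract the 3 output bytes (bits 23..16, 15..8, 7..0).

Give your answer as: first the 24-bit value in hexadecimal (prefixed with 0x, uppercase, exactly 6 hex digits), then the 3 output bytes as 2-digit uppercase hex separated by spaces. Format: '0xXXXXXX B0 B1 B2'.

Answer: 0x6EC483 6E C4 83

Derivation:
Sextets: b=27, s=44, S=18, D=3
24-bit: (27<<18) | (44<<12) | (18<<6) | 3
      = 0x6C0000 | 0x02C000 | 0x000480 | 0x000003
      = 0x6EC483
Bytes: (v>>16)&0xFF=6E, (v>>8)&0xFF=C4, v&0xFF=83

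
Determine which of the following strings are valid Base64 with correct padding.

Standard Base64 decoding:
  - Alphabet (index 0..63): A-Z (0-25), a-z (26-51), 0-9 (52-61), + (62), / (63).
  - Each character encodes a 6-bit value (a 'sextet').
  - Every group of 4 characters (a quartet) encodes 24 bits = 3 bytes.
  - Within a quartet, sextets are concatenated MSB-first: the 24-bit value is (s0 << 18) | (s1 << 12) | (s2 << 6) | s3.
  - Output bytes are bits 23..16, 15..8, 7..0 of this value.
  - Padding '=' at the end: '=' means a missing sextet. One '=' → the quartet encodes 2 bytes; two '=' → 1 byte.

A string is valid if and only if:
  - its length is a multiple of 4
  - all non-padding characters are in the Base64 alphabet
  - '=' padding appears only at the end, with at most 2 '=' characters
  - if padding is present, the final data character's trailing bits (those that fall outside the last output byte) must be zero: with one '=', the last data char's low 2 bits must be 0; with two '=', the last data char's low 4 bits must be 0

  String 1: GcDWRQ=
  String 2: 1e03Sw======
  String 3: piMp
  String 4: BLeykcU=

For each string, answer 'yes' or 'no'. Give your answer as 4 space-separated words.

Answer: no no yes yes

Derivation:
String 1: 'GcDWRQ=' → invalid (len=7 not mult of 4)
String 2: '1e03Sw======' → invalid (6 pad chars (max 2))
String 3: 'piMp' → valid
String 4: 'BLeykcU=' → valid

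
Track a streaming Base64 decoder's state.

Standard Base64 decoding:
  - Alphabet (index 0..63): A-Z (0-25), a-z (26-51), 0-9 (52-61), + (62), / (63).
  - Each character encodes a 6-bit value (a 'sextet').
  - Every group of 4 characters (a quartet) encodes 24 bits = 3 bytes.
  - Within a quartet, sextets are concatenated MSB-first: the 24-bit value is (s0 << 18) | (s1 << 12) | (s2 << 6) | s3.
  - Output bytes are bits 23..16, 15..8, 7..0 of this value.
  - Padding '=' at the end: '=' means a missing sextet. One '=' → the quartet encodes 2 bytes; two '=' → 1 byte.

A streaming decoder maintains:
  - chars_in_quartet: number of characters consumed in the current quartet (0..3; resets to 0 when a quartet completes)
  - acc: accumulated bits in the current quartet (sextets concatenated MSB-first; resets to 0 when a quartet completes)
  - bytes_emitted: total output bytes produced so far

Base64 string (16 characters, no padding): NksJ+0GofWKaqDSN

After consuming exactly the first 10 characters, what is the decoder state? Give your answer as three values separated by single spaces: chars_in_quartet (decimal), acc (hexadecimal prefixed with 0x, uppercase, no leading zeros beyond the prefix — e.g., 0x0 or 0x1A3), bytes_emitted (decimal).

Answer: 2 0x7D6 6

Derivation:
After char 0 ('N'=13): chars_in_quartet=1 acc=0xD bytes_emitted=0
After char 1 ('k'=36): chars_in_quartet=2 acc=0x364 bytes_emitted=0
After char 2 ('s'=44): chars_in_quartet=3 acc=0xD92C bytes_emitted=0
After char 3 ('J'=9): chars_in_quartet=4 acc=0x364B09 -> emit 36 4B 09, reset; bytes_emitted=3
After char 4 ('+'=62): chars_in_quartet=1 acc=0x3E bytes_emitted=3
After char 5 ('0'=52): chars_in_quartet=2 acc=0xFB4 bytes_emitted=3
After char 6 ('G'=6): chars_in_quartet=3 acc=0x3ED06 bytes_emitted=3
After char 7 ('o'=40): chars_in_quartet=4 acc=0xFB41A8 -> emit FB 41 A8, reset; bytes_emitted=6
After char 8 ('f'=31): chars_in_quartet=1 acc=0x1F bytes_emitted=6
After char 9 ('W'=22): chars_in_quartet=2 acc=0x7D6 bytes_emitted=6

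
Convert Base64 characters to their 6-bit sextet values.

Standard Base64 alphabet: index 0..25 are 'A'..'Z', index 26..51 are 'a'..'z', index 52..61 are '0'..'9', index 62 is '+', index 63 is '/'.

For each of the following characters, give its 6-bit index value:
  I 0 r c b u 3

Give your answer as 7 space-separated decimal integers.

'I': A..Z range, ord('I') − ord('A') = 8
'0': 0..9 range, 52 + ord('0') − ord('0') = 52
'r': a..z range, 26 + ord('r') − ord('a') = 43
'c': a..z range, 26 + ord('c') − ord('a') = 28
'b': a..z range, 26 + ord('b') − ord('a') = 27
'u': a..z range, 26 + ord('u') − ord('a') = 46
'3': 0..9 range, 52 + ord('3') − ord('0') = 55

Answer: 8 52 43 28 27 46 55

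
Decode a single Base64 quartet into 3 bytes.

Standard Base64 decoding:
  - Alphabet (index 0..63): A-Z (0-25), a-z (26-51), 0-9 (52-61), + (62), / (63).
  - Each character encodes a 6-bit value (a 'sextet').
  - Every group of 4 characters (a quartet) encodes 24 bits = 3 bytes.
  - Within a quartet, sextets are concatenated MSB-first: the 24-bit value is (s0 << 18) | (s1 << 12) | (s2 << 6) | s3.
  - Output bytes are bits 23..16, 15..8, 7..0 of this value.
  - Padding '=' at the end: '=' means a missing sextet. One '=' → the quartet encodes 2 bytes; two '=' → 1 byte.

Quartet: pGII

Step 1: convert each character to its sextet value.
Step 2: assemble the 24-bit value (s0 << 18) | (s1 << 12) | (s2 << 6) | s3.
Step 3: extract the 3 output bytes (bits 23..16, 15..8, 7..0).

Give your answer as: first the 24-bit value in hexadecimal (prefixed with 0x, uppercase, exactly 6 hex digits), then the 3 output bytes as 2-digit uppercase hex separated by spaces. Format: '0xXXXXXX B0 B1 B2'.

Answer: 0xA46208 A4 62 08

Derivation:
Sextets: p=41, G=6, I=8, I=8
24-bit: (41<<18) | (6<<12) | (8<<6) | 8
      = 0xA40000 | 0x006000 | 0x000200 | 0x000008
      = 0xA46208
Bytes: (v>>16)&0xFF=A4, (v>>8)&0xFF=62, v&0xFF=08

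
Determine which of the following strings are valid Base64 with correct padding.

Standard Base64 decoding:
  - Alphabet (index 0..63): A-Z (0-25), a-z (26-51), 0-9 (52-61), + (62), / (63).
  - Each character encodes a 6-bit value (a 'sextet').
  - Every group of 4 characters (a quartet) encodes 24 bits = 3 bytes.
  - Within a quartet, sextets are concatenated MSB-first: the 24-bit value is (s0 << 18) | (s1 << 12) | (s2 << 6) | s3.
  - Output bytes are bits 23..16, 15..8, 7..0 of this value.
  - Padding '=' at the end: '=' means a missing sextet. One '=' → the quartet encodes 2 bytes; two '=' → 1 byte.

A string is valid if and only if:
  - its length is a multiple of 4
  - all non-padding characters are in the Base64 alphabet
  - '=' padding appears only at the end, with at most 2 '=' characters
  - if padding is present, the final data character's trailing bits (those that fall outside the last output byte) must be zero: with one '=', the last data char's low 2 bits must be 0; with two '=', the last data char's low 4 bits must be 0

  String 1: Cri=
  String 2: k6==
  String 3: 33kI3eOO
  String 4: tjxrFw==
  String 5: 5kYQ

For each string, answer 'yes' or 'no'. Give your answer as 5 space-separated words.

Answer: no no yes yes yes

Derivation:
String 1: 'Cri=' → invalid (bad trailing bits)
String 2: 'k6==' → invalid (bad trailing bits)
String 3: '33kI3eOO' → valid
String 4: 'tjxrFw==' → valid
String 5: '5kYQ' → valid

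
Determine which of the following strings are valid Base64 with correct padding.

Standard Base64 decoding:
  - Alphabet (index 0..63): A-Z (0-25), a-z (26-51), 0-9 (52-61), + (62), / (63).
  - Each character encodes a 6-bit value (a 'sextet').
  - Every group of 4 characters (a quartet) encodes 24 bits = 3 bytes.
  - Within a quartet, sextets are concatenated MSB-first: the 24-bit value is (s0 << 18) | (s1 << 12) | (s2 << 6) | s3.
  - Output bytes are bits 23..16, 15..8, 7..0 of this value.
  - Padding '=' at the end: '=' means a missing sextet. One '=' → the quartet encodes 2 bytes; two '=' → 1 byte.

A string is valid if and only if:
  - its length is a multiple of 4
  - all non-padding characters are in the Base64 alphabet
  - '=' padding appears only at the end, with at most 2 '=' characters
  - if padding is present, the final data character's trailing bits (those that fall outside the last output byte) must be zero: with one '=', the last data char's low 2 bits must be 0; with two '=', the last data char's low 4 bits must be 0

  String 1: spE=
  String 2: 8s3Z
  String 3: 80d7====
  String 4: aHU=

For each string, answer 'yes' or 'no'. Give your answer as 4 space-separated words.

String 1: 'spE=' → valid
String 2: '8s3Z' → valid
String 3: '80d7====' → invalid (4 pad chars (max 2))
String 4: 'aHU=' → valid

Answer: yes yes no yes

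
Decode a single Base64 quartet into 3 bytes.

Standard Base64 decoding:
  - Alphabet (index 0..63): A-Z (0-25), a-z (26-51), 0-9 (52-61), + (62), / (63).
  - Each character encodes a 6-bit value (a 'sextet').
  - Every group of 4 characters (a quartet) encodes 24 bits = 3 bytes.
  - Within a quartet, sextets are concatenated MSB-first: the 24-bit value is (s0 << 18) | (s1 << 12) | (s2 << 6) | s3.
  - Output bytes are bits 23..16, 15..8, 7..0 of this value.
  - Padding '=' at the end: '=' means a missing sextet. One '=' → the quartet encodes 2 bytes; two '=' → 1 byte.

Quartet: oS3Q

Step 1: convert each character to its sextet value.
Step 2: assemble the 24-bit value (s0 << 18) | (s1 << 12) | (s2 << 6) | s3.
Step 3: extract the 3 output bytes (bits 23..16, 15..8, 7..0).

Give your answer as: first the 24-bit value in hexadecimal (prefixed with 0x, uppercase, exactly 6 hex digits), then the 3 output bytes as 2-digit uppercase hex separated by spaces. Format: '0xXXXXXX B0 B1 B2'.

Sextets: o=40, S=18, 3=55, Q=16
24-bit: (40<<18) | (18<<12) | (55<<6) | 16
      = 0xA00000 | 0x012000 | 0x000DC0 | 0x000010
      = 0xA12DD0
Bytes: (v>>16)&0xFF=A1, (v>>8)&0xFF=2D, v&0xFF=D0

Answer: 0xA12DD0 A1 2D D0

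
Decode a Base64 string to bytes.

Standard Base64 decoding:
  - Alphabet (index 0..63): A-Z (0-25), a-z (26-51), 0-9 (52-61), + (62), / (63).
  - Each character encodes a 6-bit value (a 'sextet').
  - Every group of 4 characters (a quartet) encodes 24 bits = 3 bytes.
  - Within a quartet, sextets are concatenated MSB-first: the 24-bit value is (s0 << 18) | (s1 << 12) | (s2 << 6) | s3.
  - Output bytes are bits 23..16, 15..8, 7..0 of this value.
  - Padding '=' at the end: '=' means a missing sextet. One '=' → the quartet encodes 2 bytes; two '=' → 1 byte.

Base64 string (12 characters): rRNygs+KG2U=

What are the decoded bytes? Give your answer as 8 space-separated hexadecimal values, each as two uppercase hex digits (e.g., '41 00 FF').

Answer: AD 13 72 82 CF 8A 1B 65

Derivation:
After char 0 ('r'=43): chars_in_quartet=1 acc=0x2B bytes_emitted=0
After char 1 ('R'=17): chars_in_quartet=2 acc=0xAD1 bytes_emitted=0
After char 2 ('N'=13): chars_in_quartet=3 acc=0x2B44D bytes_emitted=0
After char 3 ('y'=50): chars_in_quartet=4 acc=0xAD1372 -> emit AD 13 72, reset; bytes_emitted=3
After char 4 ('g'=32): chars_in_quartet=1 acc=0x20 bytes_emitted=3
After char 5 ('s'=44): chars_in_quartet=2 acc=0x82C bytes_emitted=3
After char 6 ('+'=62): chars_in_quartet=3 acc=0x20B3E bytes_emitted=3
After char 7 ('K'=10): chars_in_quartet=4 acc=0x82CF8A -> emit 82 CF 8A, reset; bytes_emitted=6
After char 8 ('G'=6): chars_in_quartet=1 acc=0x6 bytes_emitted=6
After char 9 ('2'=54): chars_in_quartet=2 acc=0x1B6 bytes_emitted=6
After char 10 ('U'=20): chars_in_quartet=3 acc=0x6D94 bytes_emitted=6
Padding '=': partial quartet acc=0x6D94 -> emit 1B 65; bytes_emitted=8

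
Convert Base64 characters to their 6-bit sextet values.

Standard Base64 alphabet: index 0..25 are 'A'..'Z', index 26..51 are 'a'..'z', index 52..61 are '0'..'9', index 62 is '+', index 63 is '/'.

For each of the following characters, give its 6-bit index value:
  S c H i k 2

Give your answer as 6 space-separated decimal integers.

Answer: 18 28 7 34 36 54

Derivation:
'S': A..Z range, ord('S') − ord('A') = 18
'c': a..z range, 26 + ord('c') − ord('a') = 28
'H': A..Z range, ord('H') − ord('A') = 7
'i': a..z range, 26 + ord('i') − ord('a') = 34
'k': a..z range, 26 + ord('k') − ord('a') = 36
'2': 0..9 range, 52 + ord('2') − ord('0') = 54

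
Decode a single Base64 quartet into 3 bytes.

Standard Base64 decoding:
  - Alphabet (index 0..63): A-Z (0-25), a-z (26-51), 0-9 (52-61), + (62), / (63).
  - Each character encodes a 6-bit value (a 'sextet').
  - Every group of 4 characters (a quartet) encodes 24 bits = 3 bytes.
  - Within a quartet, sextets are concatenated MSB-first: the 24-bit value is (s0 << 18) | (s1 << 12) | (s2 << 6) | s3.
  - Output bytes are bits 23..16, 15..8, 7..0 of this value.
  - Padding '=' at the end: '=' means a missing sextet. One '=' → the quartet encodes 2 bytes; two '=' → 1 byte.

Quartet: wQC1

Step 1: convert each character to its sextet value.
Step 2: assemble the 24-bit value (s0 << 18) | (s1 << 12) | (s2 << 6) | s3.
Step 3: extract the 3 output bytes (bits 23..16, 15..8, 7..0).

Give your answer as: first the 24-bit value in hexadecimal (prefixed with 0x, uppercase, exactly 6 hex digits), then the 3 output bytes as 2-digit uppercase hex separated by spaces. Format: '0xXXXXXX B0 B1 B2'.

Sextets: w=48, Q=16, C=2, 1=53
24-bit: (48<<18) | (16<<12) | (2<<6) | 53
      = 0xC00000 | 0x010000 | 0x000080 | 0x000035
      = 0xC100B5
Bytes: (v>>16)&0xFF=C1, (v>>8)&0xFF=00, v&0xFF=B5

Answer: 0xC100B5 C1 00 B5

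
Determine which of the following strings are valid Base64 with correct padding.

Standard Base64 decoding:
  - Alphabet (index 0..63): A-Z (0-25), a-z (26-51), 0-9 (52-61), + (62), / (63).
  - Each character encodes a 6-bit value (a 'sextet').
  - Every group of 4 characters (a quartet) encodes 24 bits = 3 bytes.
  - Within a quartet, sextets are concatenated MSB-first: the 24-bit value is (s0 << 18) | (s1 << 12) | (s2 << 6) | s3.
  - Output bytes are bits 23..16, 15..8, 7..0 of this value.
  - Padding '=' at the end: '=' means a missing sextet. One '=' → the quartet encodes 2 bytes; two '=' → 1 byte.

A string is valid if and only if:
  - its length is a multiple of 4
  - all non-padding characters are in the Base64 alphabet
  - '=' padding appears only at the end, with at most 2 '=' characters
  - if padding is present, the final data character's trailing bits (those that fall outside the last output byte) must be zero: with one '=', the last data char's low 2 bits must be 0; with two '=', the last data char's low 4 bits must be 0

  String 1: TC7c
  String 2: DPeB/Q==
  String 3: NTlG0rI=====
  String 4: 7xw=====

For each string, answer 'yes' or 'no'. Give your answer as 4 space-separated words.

String 1: 'TC7c' → valid
String 2: 'DPeB/Q==' → valid
String 3: 'NTlG0rI=====' → invalid (5 pad chars (max 2))
String 4: '7xw=====' → invalid (5 pad chars (max 2))

Answer: yes yes no no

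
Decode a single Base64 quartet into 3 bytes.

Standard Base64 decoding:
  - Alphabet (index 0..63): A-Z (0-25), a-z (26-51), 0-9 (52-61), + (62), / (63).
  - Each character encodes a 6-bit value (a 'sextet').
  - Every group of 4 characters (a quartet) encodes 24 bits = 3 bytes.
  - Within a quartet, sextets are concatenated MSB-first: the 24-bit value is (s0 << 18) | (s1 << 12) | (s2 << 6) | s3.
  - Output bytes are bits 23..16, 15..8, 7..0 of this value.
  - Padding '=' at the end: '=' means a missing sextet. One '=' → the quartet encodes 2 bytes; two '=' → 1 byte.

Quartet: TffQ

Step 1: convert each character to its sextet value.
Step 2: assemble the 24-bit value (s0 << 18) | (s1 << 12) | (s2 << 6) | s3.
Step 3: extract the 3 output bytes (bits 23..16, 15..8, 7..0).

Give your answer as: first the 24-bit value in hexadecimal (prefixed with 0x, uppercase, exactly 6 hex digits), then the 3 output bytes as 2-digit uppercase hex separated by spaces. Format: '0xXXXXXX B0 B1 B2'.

Answer: 0x4DF7D0 4D F7 D0

Derivation:
Sextets: T=19, f=31, f=31, Q=16
24-bit: (19<<18) | (31<<12) | (31<<6) | 16
      = 0x4C0000 | 0x01F000 | 0x0007C0 | 0x000010
      = 0x4DF7D0
Bytes: (v>>16)&0xFF=4D, (v>>8)&0xFF=F7, v&0xFF=D0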